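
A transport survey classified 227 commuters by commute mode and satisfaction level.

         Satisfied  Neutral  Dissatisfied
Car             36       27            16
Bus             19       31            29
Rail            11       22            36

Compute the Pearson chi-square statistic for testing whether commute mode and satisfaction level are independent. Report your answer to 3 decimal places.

Row totals: 79, 79, 69. Column totals: 66, 80, 81. Grand total N = 227.
Expected counts (row total × column total / N):
  Car, Satisfied: 79×66/227 = 22.9692
  Car, Neutral: 79×80/227 = 27.8414
  Car, Dissatisfied: 79×81/227 = 28.1894
  Bus, Satisfied: 79×66/227 = 22.9692
  Bus, Neutral: 79×80/227 = 27.8414
  Bus, Dissatisfied: 79×81/227 = 28.1894
  Rail, Satisfied: 69×66/227 = 20.0617
  Rail, Neutral: 69×80/227 = 24.3172
  Rail, Dissatisfied: 69×81/227 = 24.6211
Contributions (O − E)²/E:
  (36 − 22.9692)²/22.9692 = 7.3926
  (27 − 27.8414)²/27.8414 = 0.0254
  (16 − 28.1894)²/28.1894 = 5.2708
  (19 − 22.9692)²/22.9692 = 0.6859
  (31 − 27.8414)²/27.8414 = 0.3583
  (29 − 28.1894)²/28.1894 = 0.0233
  (11 − 20.0617)²/20.0617 = 4.0931
  (22 − 24.3172)²/24.3172 = 0.2208
  (36 − 24.6211)²/24.6211 = 5.2589
χ² = 7.3926 + 0.0254 + 5.2708 + 0.6859 + 0.3583 + 0.0233 + 4.0931 + 0.2208 + 5.2589 = 23.329

23.329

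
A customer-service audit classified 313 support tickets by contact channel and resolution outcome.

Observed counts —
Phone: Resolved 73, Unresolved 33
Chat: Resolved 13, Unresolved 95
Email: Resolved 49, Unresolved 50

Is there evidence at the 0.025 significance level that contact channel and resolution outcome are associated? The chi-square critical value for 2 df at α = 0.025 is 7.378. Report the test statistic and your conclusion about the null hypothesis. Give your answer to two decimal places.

Row totals: 106, 108, 99. Column totals: 135, 178. Grand total N = 313.
Expected counts (row total × column total / N):
  Phone, Resolved: 106×135/313 = 45.7188
  Phone, Unresolved: 106×178/313 = 60.2812
  Chat, Resolved: 108×135/313 = 46.5815
  Chat, Unresolved: 108×178/313 = 61.4185
  Email, Resolved: 99×135/313 = 42.6997
  Email, Unresolved: 99×178/313 = 56.3003
Contributions (O − E)²/E:
  (73 − 45.7188)²/45.7188 = 16.2792
  (33 − 60.2812)²/60.2812 = 12.3465
  (13 − 46.5815)²/46.5815 = 24.2095
  (95 − 61.4185)²/61.4185 = 18.3612
  (49 − 42.6997)²/42.6997 = 0.9296
  (50 − 56.3003)²/56.3003 = 0.7050
χ² = 16.2792 + 12.3465 + 24.2095 + 18.3612 + 0.9296 + 0.7050 = 72.83
df = (3−1)(2−1) = 2. Since 72.83 > 7.378, reject the null hypothesis of independence at α = 0.025.

72.83; reject H₀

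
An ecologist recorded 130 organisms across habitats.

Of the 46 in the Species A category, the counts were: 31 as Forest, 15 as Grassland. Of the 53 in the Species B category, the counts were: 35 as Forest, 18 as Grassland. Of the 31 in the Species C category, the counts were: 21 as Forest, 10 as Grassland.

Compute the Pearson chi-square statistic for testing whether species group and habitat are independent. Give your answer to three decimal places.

0.033

Row totals: 46, 53, 31. Column totals: 87, 43. Grand total N = 130.
Expected counts (row total × column total / N):
  Species A, Forest: 46×87/130 = 30.7846
  Species A, Grassland: 46×43/130 = 15.2154
  Species B, Forest: 53×87/130 = 35.4692
  Species B, Grassland: 53×43/130 = 17.5308
  Species C, Forest: 31×87/130 = 20.7462
  Species C, Grassland: 31×43/130 = 10.2538
Contributions (O − E)²/E:
  (31 − 30.7846)²/30.7846 = 0.0015
  (15 − 15.2154)²/15.2154 = 0.0030
  (35 − 35.4692)²/35.4692 = 0.0062
  (18 − 17.5308)²/17.5308 = 0.0126
  (21 − 20.7462)²/20.7462 = 0.0031
  (10 − 10.2538)²/10.2538 = 0.0063
χ² = 0.0015 + 0.0030 + 0.0062 + 0.0126 + 0.0031 + 0.0063 = 0.033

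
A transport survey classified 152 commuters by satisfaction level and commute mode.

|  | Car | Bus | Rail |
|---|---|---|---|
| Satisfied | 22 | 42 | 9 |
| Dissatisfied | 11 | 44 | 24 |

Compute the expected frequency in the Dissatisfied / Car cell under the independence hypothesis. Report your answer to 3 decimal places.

17.151

Row total (Dissatisfied) = 79; column total (Car) = 33; grand total N = 152.
Expected count = (row total × column total) / N = 79 × 33 / 152 = 17.151.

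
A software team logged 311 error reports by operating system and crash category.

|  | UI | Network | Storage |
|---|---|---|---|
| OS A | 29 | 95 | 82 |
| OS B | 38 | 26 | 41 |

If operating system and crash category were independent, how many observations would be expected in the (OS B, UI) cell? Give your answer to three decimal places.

22.621

Row total (OS B) = 105; column total (UI) = 67; grand total N = 311.
Expected count = (row total × column total) / N = 105 × 67 / 311 = 22.621.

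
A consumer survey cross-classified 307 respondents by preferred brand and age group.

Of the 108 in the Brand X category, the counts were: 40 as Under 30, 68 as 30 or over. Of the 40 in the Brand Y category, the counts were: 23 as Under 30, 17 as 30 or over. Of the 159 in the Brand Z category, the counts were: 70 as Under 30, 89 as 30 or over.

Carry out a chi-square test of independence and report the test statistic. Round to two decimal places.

Row totals: 108, 40, 159. Column totals: 133, 174. Grand total N = 307.
Expected counts (row total × column total / N):
  Brand X, Under 30: 108×133/307 = 46.788
  Brand X, 30 or over: 108×174/307 = 61.212
  Brand Y, Under 30: 40×133/307 = 17.329
  Brand Y, 30 or over: 40×174/307 = 22.671
  Brand Z, Under 30: 159×133/307 = 68.883
  Brand Z, 30 or over: 159×174/307 = 90.117
Contributions (O − E)²/E:
  (40 − 46.788)²/46.788 = 0.9848
  (68 − 61.212)²/61.212 = 0.7527
  (23 − 17.329)²/17.329 = 1.8559
  (17 − 22.671)²/22.671 = 1.4186
  (70 − 68.883)²/68.883 = 0.0181
  (89 − 90.117)²/90.117 = 0.0138
χ² = 0.9848 + 0.7527 + 1.8559 + 1.4186 + 0.0181 + 0.0138 = 5.04

5.04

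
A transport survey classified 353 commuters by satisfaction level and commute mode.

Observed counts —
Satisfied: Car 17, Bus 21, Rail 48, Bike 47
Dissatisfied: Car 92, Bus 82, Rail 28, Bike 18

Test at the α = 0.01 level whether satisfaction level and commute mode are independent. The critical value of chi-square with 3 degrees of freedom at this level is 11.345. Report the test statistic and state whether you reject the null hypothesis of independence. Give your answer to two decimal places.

89.96; reject H₀

Row totals: 133, 220. Column totals: 109, 103, 76, 65. Grand total N = 353.
Expected counts (row total × column total / N):
  Satisfied, Car: 133×109/353 = 41.0680
  Satisfied, Bus: 133×103/353 = 38.8074
  Satisfied, Rail: 133×76/353 = 28.6346
  Satisfied, Bike: 133×65/353 = 24.4901
  Dissatisfied, Car: 220×109/353 = 67.9320
  Dissatisfied, Bus: 220×103/353 = 64.1926
  Dissatisfied, Rail: 220×76/353 = 47.3654
  Dissatisfied, Bike: 220×65/353 = 40.5099
Contributions (O − E)²/E:
  (17 − 41.0680)²/41.0680 = 14.1051
  (21 − 38.8074)²/38.8074 = 8.1712
  (48 − 28.6346)²/28.6346 = 13.0967
  (47 − 24.4901)²/24.4901 = 20.6898
  (92 − 67.9320)²/67.9320 = 8.5272
  (82 − 64.1926)²/64.1926 = 4.9399
  (28 − 47.3654)²/47.3654 = 7.9176
  (18 − 40.5099)²/40.5099 = 12.5079
χ² = 14.1051 + 8.1712 + 13.0967 + 20.6898 + 8.5272 + 4.9399 + 7.9176 + 12.5079 = 89.96
df = (2−1)(4−1) = 3. Since 89.96 > 11.345, reject the null hypothesis of independence at α = 0.01.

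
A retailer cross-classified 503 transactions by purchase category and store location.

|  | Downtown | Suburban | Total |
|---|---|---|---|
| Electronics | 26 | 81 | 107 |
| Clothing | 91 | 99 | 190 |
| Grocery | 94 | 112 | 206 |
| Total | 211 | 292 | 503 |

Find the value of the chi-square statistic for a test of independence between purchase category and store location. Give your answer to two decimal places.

Grand total N = 503.
Expected counts (row total × column total / N):
  Electronics, Downtown: 107×211/503 = 44.885
  Electronics, Suburban: 107×292/503 = 62.115
  Clothing, Downtown: 190×211/503 = 79.702
  Clothing, Suburban: 190×292/503 = 110.298
  Grocery, Downtown: 206×211/503 = 86.414
  Grocery, Suburban: 206×292/503 = 119.586
Contributions (O − E)²/E:
  (26 − 44.885)²/44.885 = 7.9457
  (81 − 62.115)²/62.115 = 5.7417
  (91 − 79.702)²/79.702 = 1.6015
  (99 − 110.298)²/110.298 = 1.1573
  (94 − 86.414)²/86.414 = 0.6659
  (112 − 119.586)²/119.586 = 0.4812
χ² = 7.9457 + 5.7417 + 1.6015 + 1.1573 + 0.6659 + 0.4812 = 17.59

17.59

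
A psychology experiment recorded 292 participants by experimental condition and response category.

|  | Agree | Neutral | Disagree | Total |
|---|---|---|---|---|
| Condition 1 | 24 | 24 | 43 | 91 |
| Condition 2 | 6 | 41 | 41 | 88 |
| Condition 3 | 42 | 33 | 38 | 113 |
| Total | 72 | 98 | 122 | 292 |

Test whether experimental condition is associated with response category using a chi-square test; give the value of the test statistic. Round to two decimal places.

Grand total N = 292.
Expected counts (row total × column total / N):
  Condition 1, Agree: 91×72/292 = 22.438
  Condition 1, Neutral: 91×98/292 = 30.541
  Condition 1, Disagree: 91×122/292 = 38.021
  Condition 2, Agree: 88×72/292 = 21.699
  Condition 2, Neutral: 88×98/292 = 29.534
  Condition 2, Disagree: 88×122/292 = 36.767
  Condition 3, Agree: 113×72/292 = 27.863
  Condition 3, Neutral: 113×98/292 = 37.925
  Condition 3, Disagree: 113×122/292 = 47.212
Contributions (O − E)²/E:
  (24 − 22.438)²/22.438 = 0.1087
  (24 − 30.541)²/30.541 = 1.4009
  (43 − 38.021)²/38.021 = 0.6520
  (6 − 21.699)²/21.699 = 11.3581
  (41 − 29.534)²/29.534 = 4.4515
  (41 − 36.767)²/36.767 = 0.4873
  (42 − 27.863)²/27.863 = 7.1728
  (33 − 37.925)²/37.925 = 0.6396
  (38 − 47.212)²/47.212 = 1.7974
χ² = 0.1087 + 1.4009 + 0.6520 + 11.3581 + 4.4515 + 0.4873 + 7.1728 + 0.6396 + 1.7974 = 28.07

28.07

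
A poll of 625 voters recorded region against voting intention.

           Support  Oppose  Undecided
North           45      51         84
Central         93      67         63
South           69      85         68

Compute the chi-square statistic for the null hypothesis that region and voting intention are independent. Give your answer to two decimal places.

Row totals: 180, 223, 222. Column totals: 207, 203, 215. Grand total N = 625.
Expected counts (row total × column total / N):
  North, Support: 180×207/625 = 59.616
  North, Oppose: 180×203/625 = 58.464
  North, Undecided: 180×215/625 = 61.920
  Central, Support: 223×207/625 = 73.858
  Central, Oppose: 223×203/625 = 72.430
  Central, Undecided: 223×215/625 = 76.712
  South, Support: 222×207/625 = 73.526
  South, Oppose: 222×203/625 = 72.106
  South, Undecided: 222×215/625 = 76.368
Contributions (O − E)²/E:
  (45 − 59.616)²/59.616 = 3.5834
  (51 − 58.464)²/58.464 = 0.9529
  (84 − 61.920)²/61.920 = 7.8735
  (93 − 73.858)²/73.858 = 4.9611
  (67 − 72.430)²/72.430 = 0.4071
  (63 − 76.712)²/76.712 = 2.4510
  (69 − 73.526)²/73.526 = 0.2786
  (85 − 72.106)²/72.106 = 2.3057
  (68 − 76.368)²/76.368 = 0.9169
χ² = 3.5834 + 0.9529 + 7.8735 + 4.9611 + 0.4071 + 2.4510 + 0.2786 + 2.3057 + 0.9169 = 23.73

23.73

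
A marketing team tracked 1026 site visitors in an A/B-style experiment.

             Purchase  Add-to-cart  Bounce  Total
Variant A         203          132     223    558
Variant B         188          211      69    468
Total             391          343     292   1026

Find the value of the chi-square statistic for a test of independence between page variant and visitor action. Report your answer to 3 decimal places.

92.809

Grand total N = 1026.
Expected counts (row total × column total / N):
  Variant A, Purchase: 558×391/1026 = 212.6491
  Variant A, Add-to-cart: 558×343/1026 = 186.5439
  Variant A, Bounce: 558×292/1026 = 158.8070
  Variant B, Purchase: 468×391/1026 = 178.3509
  Variant B, Add-to-cart: 468×343/1026 = 156.4561
  Variant B, Bounce: 468×292/1026 = 133.1930
Contributions (O − E)²/E:
  (203 − 212.6491)²/212.6491 = 0.4378
  (132 − 186.5439)²/186.5439 = 15.9482
  (223 − 158.8070)²/158.8070 = 25.9481
  (188 − 178.3509)²/178.3509 = 0.5220
  (211 − 156.4561)²/156.4561 = 19.0152
  (69 − 133.1930)²/133.1930 = 30.9381
χ² = 0.4378 + 15.9482 + 25.9481 + 0.5220 + 19.0152 + 30.9381 = 92.809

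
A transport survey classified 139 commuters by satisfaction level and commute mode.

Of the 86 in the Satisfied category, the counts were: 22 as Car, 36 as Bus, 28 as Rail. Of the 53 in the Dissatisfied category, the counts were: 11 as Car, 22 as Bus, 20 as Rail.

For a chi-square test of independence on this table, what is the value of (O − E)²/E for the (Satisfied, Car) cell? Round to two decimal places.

0.12

Row total (Satisfied) = 86; column total (Car) = 33; N = 139.
Expected count E = 86 × 33 / 139 = 20.417.
Contribution = (O − E)²/E = (22 − 20.417)² / 20.417 = 0.12.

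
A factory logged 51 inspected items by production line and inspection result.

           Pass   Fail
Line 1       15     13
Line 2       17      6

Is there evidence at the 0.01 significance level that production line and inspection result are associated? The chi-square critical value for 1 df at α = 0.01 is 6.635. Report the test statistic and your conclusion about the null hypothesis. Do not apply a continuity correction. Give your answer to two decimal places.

Row totals: 28, 23. Column totals: 32, 19. Grand total N = 51.
Expected counts (row total × column total / N):
  Line 1, Pass: 28×32/51 = 17.569
  Line 1, Fail: 28×19/51 = 10.431
  Line 2, Pass: 23×32/51 = 14.431
  Line 2, Fail: 23×19/51 = 8.569
Contributions (O − E)²/E:
  (15 − 17.569)²/17.569 = 0.3756
  (13 − 10.431)²/10.431 = 0.6327
  (17 − 14.431)²/14.431 = 0.4573
  (6 − 8.569)²/8.569 = 0.7702
χ² = 0.3756 + 0.6327 + 0.4573 + 0.7702 = 2.24
df = (2−1)(2−1) = 1. Since 2.24 < 6.635, fail to reject the null hypothesis of independence at α = 0.01.

2.24; fail to reject H₀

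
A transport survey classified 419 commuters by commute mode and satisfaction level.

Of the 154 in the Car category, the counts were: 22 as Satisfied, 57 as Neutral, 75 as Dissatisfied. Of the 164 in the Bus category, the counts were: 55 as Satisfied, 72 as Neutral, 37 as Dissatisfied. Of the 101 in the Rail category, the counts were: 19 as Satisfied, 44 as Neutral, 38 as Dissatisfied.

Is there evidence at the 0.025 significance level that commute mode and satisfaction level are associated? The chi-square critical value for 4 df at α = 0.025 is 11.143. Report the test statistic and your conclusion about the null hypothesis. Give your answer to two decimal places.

Row totals: 154, 164, 101. Column totals: 96, 173, 150. Grand total N = 419.
Expected counts (row total × column total / N):
  Car, Satisfied: 154×96/419 = 35.284
  Car, Neutral: 154×173/419 = 63.585
  Car, Dissatisfied: 154×150/419 = 55.131
  Bus, Satisfied: 164×96/419 = 37.575
  Bus, Neutral: 164×173/419 = 67.714
  Bus, Dissatisfied: 164×150/419 = 58.711
  Rail, Satisfied: 101×96/419 = 23.141
  Rail, Neutral: 101×173/419 = 41.702
  Rail, Dissatisfied: 101×150/419 = 36.158
Contributions (O − E)²/E:
  (22 − 35.284)²/35.284 = 5.0013
  (57 − 63.585)²/63.585 = 0.6820
  (75 − 55.131)²/55.131 = 7.1607
  (55 − 37.575)²/37.575 = 8.0807
  (72 − 67.714)²/67.714 = 0.2713
  (37 − 58.711)²/58.711 = 8.0286
  (19 − 23.141)²/23.141 = 0.7410
  (44 − 41.702)²/41.702 = 0.1266
  (38 − 36.158)²/36.158 = 0.0938
χ² = 5.0013 + 0.6820 + 7.1607 + 8.0807 + 0.2713 + 8.0286 + 0.7410 + 0.1266 + 0.0938 = 30.19
df = (3−1)(3−1) = 4. Since 30.19 > 11.143, reject the null hypothesis of independence at α = 0.025.

30.19; reject H₀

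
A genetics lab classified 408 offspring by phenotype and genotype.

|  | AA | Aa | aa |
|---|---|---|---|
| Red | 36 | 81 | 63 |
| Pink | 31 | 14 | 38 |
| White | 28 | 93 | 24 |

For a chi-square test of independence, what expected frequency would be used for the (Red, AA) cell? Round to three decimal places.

41.912

Row total (Red) = 180; column total (AA) = 95; grand total N = 408.
Expected count = (row total × column total) / N = 180 × 95 / 408 = 41.912.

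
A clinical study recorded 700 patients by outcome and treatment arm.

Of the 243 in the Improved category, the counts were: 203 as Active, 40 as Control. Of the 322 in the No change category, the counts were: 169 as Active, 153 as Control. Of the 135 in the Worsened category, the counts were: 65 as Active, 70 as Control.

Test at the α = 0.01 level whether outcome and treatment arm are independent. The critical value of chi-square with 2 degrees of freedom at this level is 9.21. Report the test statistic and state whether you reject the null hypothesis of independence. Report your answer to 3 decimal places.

71.483; reject H₀

Row totals: 243, 322, 135. Column totals: 437, 263. Grand total N = 700.
Expected counts (row total × column total / N):
  Improved, Active: 243×437/700 = 151.70143
  Improved, Control: 243×263/700 = 91.29857
  No change, Active: 322×437/700 = 201.02000
  No change, Control: 322×263/700 = 120.98000
  Worsened, Active: 135×437/700 = 84.27857
  Worsened, Control: 135×263/700 = 50.72143
Contributions (O − E)²/E:
  (203 − 151.70143)²/151.70143 = 17.3469
  (40 − 91.29857)²/91.29857 = 28.8235
  (169 − 201.02000)²/201.02000 = 5.1004
  (153 − 120.98000)²/120.98000 = 8.4748
  (65 − 84.27857)²/84.27857 = 4.4099
  (70 − 50.72143)²/50.72143 = 7.3275
χ² = 17.3469 + 28.8235 + 5.1004 + 8.4748 + 4.4099 + 7.3275 = 71.483
df = (3−1)(2−1) = 2. Since 71.483 > 9.21, reject the null hypothesis of independence at α = 0.01.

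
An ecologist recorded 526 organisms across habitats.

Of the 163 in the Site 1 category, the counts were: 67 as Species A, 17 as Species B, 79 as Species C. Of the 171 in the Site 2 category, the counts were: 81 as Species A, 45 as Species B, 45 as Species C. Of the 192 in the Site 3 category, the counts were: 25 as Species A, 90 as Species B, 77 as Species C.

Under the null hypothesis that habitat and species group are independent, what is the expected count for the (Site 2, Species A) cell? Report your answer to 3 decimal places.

56.241

Row total (Site 2) = 171; column total (Species A) = 173; grand total N = 526.
Expected count = (row total × column total) / N = 171 × 173 / 526 = 56.241.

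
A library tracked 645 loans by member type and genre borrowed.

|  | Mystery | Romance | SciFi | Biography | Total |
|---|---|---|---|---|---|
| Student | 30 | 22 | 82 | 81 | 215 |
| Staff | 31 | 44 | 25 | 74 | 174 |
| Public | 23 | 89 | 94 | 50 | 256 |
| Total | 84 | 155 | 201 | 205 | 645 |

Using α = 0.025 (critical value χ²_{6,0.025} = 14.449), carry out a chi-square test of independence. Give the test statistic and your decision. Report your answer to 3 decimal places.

Grand total N = 645.
Expected counts (row total × column total / N):
  Student, Mystery: 215×84/645 = 28.0000
  Student, Romance: 215×155/645 = 51.6667
  Student, SciFi: 215×201/645 = 67.0000
  Student, Biography: 215×205/645 = 68.3333
  Staff, Mystery: 174×84/645 = 22.6605
  Staff, Romance: 174×155/645 = 41.8140
  Staff, SciFi: 174×201/645 = 54.2233
  Staff, Biography: 174×205/645 = 55.3023
  Public, Mystery: 256×84/645 = 33.3395
  Public, Romance: 256×155/645 = 61.5194
  Public, SciFi: 256×201/645 = 79.7767
  Public, Biography: 256×205/645 = 81.3643
Contributions (O − E)²/E:
  (30 − 28.0000)²/28.0000 = 0.1429
  (22 − 51.6667)²/51.6667 = 17.0344
  (82 − 67.0000)²/67.0000 = 3.3582
  (81 − 68.3333)²/68.3333 = 2.3480
  (31 − 22.6605)²/22.6605 = 3.0691
  (44 − 41.8140)²/41.8140 = 0.1143
  (25 − 54.2233)²/54.2233 = 15.7497
  (74 − 55.3023)²/55.3023 = 6.3217
  (23 − 33.3395)²/33.3395 = 3.2066
  (89 − 61.5194)²/61.5194 = 12.2755
  (94 − 79.7767)²/79.7767 = 2.5359
  (50 − 81.3643)²/81.3643 = 12.0903
χ² = 0.1429 + 17.0344 + 3.3582 + 2.3480 + 3.0691 + 0.1143 + 15.7497 + 6.3217 + 3.2066 + 12.2755 + 2.5359 + 12.0903 = 78.247
df = (3−1)(4−1) = 6. Since 78.247 > 14.449, reject the null hypothesis of independence at α = 0.025.

78.247; reject H₀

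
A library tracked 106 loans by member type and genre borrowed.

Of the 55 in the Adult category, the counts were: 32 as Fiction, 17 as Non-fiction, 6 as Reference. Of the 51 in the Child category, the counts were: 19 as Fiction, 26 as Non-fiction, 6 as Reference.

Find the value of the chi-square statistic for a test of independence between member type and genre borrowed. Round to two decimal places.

Row totals: 55, 51. Column totals: 51, 43, 12. Grand total N = 106.
Expected counts (row total × column total / N):
  Adult, Fiction: 55×51/106 = 26.462
  Adult, Non-fiction: 55×43/106 = 22.311
  Adult, Reference: 55×12/106 = 6.226
  Child, Fiction: 51×51/106 = 24.538
  Child, Non-fiction: 51×43/106 = 20.689
  Child, Reference: 51×12/106 = 5.774
Contributions (O − E)²/E:
  (32 − 26.462)²/26.462 = 1.1590
  (17 − 22.311)²/22.311 = 1.2643
  (6 − 6.226)²/6.226 = 0.0082
  (19 − 24.538)²/24.538 = 1.2499
  (26 − 20.689)²/20.689 = 1.3634
  (6 − 5.774)²/5.774 = 0.0088
χ² = 1.1590 + 1.2643 + 0.0082 + 1.2499 + 1.3634 + 0.0088 = 5.05

5.05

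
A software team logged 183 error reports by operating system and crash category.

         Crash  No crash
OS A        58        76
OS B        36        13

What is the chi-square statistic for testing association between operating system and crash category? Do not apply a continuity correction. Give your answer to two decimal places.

Row totals: 134, 49. Column totals: 94, 89. Grand total N = 183.
Expected counts (row total × column total / N):
  OS A, Crash: 134×94/183 = 68.831
  OS A, No crash: 134×89/183 = 65.169
  OS B, Crash: 49×94/183 = 25.169
  OS B, No crash: 49×89/183 = 23.831
Contributions (O − E)²/E:
  (58 − 68.831)²/68.831 = 1.7043
  (76 − 65.169)²/65.169 = 1.8001
  (36 − 25.169)²/25.169 = 4.6609
  (13 − 23.831)²/23.831 = 4.9226
χ² = 1.7043 + 1.8001 + 4.6609 + 4.9226 = 13.09

13.09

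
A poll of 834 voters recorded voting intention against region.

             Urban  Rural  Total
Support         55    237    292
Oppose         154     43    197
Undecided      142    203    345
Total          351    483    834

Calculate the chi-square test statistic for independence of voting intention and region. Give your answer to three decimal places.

170.137

Grand total N = 834.
Expected counts (row total × column total / N):
  Support, Urban: 292×351/834 = 122.8921
  Support, Rural: 292×483/834 = 169.1079
  Oppose, Urban: 197×351/834 = 82.9101
  Oppose, Rural: 197×483/834 = 114.0899
  Undecided, Urban: 345×351/834 = 145.1978
  Undecided, Rural: 345×483/834 = 199.8022
Contributions (O − E)²/E:
  (55 − 122.8921)²/122.8921 = 37.5072
  (237 − 169.1079)²/169.1079 = 27.2568
  (154 − 82.9101)²/82.9101 = 60.9549
  (43 − 114.0899)²/114.0899 = 44.2964
  (142 − 145.1978)²/145.1978 = 0.0704
  (203 − 199.8022)²/199.8022 = 0.0512
χ² = 37.5072 + 27.2568 + 60.9549 + 44.2964 + 0.0704 + 0.0512 = 170.137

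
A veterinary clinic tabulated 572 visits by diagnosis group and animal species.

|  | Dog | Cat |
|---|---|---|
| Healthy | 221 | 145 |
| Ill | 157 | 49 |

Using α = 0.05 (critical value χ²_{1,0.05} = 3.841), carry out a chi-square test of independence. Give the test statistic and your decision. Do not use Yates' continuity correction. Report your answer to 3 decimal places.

Row totals: 366, 206. Column totals: 378, 194. Grand total N = 572.
Expected counts (row total × column total / N):
  Healthy, Dog: 366×378/572 = 241.8671
  Healthy, Cat: 366×194/572 = 124.1329
  Ill, Dog: 206×378/572 = 136.1329
  Ill, Cat: 206×194/572 = 69.8671
Contributions (O − E)²/E:
  (221 − 241.8671)²/241.8671 = 1.8003
  (145 − 124.1329)²/124.1329 = 3.5078
  (157 − 136.1329)²/136.1329 = 3.1986
  (49 − 69.8671)²/69.8671 = 6.2323
χ² = 1.8003 + 3.5078 + 3.1986 + 6.2323 = 14.739
df = (2−1)(2−1) = 1. Since 14.739 > 3.841, reject the null hypothesis of independence at α = 0.05.

14.739; reject H₀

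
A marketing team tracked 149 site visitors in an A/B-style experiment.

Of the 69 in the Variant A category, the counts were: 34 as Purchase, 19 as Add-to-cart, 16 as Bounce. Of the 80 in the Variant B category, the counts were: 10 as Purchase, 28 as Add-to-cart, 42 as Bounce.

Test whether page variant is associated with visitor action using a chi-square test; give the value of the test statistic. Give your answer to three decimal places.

25.798

Row totals: 69, 80. Column totals: 44, 47, 58. Grand total N = 149.
Expected counts (row total × column total / N):
  Variant A, Purchase: 69×44/149 = 20.3758
  Variant A, Add-to-cart: 69×47/149 = 21.7651
  Variant A, Bounce: 69×58/149 = 26.8591
  Variant B, Purchase: 80×44/149 = 23.6242
  Variant B, Add-to-cart: 80×47/149 = 25.2349
  Variant B, Bounce: 80×58/149 = 31.1409
Contributions (O − E)²/E:
  (34 − 20.3758)²/20.3758 = 9.1098
  (19 − 21.7651)²/21.7651 = 0.3513
  (16 − 26.8591)²/26.8591 = 4.3903
  (10 − 23.6242)²/23.6242 = 7.8571
  (28 − 25.2349)²/25.2349 = 0.3030
  (42 − 31.1409)²/31.1409 = 3.7867
χ² = 9.1098 + 0.3513 + 4.3903 + 7.8571 + 0.3030 + 3.7867 = 25.798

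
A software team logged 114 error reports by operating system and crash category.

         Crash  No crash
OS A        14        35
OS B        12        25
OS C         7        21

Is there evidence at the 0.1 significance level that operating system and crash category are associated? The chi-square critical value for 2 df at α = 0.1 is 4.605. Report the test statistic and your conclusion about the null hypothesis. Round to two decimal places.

0.43; fail to reject H₀

Row totals: 49, 37, 28. Column totals: 33, 81. Grand total N = 114.
Expected counts (row total × column total / N):
  OS A, Crash: 49×33/114 = 14.184
  OS A, No crash: 49×81/114 = 34.816
  OS B, Crash: 37×33/114 = 10.711
  OS B, No crash: 37×81/114 = 26.289
  OS C, Crash: 28×33/114 = 8.105
  OS C, No crash: 28×81/114 = 19.895
Contributions (O − E)²/E:
  (14 − 14.184)²/14.184 = 0.0024
  (35 − 34.816)²/34.816 = 0.0010
  (12 − 10.711)²/10.711 = 0.1551
  (25 − 26.289)²/26.289 = 0.0632
  (7 − 8.105)²/8.105 = 0.1507
  (21 − 19.895)²/19.895 = 0.0614
χ² = 0.0024 + 0.0010 + 0.1551 + 0.0632 + 0.1507 + 0.0614 = 0.43
df = (3−1)(2−1) = 2. Since 0.43 < 4.605, fail to reject the null hypothesis of independence at α = 0.1.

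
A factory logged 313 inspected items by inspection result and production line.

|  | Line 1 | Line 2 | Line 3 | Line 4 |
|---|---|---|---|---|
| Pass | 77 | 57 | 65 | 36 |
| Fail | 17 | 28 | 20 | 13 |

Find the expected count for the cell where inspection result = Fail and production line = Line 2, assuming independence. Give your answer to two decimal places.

21.18

Row total (Fail) = 78; column total (Line 2) = 85; grand total N = 313.
Expected count = (row total × column total) / N = 78 × 85 / 313 = 21.18.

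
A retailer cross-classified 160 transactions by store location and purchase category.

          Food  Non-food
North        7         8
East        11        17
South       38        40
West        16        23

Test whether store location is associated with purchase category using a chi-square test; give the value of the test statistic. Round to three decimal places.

Row totals: 15, 28, 78, 39. Column totals: 72, 88. Grand total N = 160.
Expected counts (row total × column total / N):
  North, Food: 15×72/160 = 6.7500
  North, Non-food: 15×88/160 = 8.2500
  East, Food: 28×72/160 = 12.6000
  East, Non-food: 28×88/160 = 15.4000
  South, Food: 78×72/160 = 35.1000
  South, Non-food: 78×88/160 = 42.9000
  West, Food: 39×72/160 = 17.5500
  West, Non-food: 39×88/160 = 21.4500
Contributions (O − E)²/E:
  (7 − 6.7500)²/6.7500 = 0.0093
  (8 − 8.2500)²/8.2500 = 0.0076
  (11 − 12.6000)²/12.6000 = 0.2032
  (17 − 15.4000)²/15.4000 = 0.1662
  (38 − 35.1000)²/35.1000 = 0.2396
  (40 − 42.9000)²/42.9000 = 0.1960
  (16 − 17.5500)²/17.5500 = 0.1369
  (23 − 21.4500)²/21.4500 = 0.1120
χ² = 0.0093 + 0.0076 + 0.2032 + 0.1662 + 0.2396 + 0.1960 + 0.1369 + 0.1120 = 1.071

1.071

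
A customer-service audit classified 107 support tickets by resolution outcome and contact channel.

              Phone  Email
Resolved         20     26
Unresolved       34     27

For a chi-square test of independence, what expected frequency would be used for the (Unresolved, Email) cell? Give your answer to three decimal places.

Row total (Unresolved) = 61; column total (Email) = 53; grand total N = 107.
Expected count = (row total × column total) / N = 61 × 53 / 107 = 30.215.

30.215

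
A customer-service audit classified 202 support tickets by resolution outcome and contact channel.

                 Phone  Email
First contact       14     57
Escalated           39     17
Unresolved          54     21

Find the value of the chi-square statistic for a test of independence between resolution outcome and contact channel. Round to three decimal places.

48.664

Row totals: 71, 56, 75. Column totals: 107, 95. Grand total N = 202.
Expected counts (row total × column total / N):
  First contact, Phone: 71×107/202 = 37.6089
  First contact, Email: 71×95/202 = 33.3911
  Escalated, Phone: 56×107/202 = 29.6634
  Escalated, Email: 56×95/202 = 26.3366
  Unresolved, Phone: 75×107/202 = 39.7277
  Unresolved, Email: 75×95/202 = 35.2723
Contributions (O − E)²/E:
  (14 − 37.6089)²/37.6089 = 14.8204
  (57 − 33.3911)²/33.3911 = 16.6925
  (39 − 29.6634)²/29.6634 = 2.9387
  (17 − 26.3366)²/26.3366 = 3.3099
  (54 − 39.7277)²/39.7277 = 5.1274
  (21 − 35.2723)²/35.2723 = 5.7750
χ² = 14.8204 + 16.6925 + 2.9387 + 3.3099 + 5.1274 + 5.7750 = 48.664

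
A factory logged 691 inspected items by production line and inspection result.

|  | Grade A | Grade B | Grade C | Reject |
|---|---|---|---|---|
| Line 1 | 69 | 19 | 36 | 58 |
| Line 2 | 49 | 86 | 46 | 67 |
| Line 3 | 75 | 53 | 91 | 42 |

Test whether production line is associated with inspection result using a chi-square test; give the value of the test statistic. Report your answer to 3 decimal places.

Row totals: 182, 248, 261. Column totals: 193, 158, 173, 167. Grand total N = 691.
Expected counts (row total × column total / N):
  Line 1, Grade A: 182×193/691 = 50.8336
  Line 1, Grade B: 182×158/691 = 41.6151
  Line 1, Grade C: 182×173/691 = 45.5658
  Line 1, Reject: 182×167/691 = 43.9855
  Line 2, Grade A: 248×193/691 = 69.2677
  Line 2, Grade B: 248×158/691 = 56.7062
  Line 2, Grade C: 248×173/691 = 62.0897
  Line 2, Reject: 248×167/691 = 59.9363
  Line 3, Grade A: 261×193/691 = 72.8987
  Line 3, Grade B: 261×158/691 = 59.6787
  Line 3, Grade C: 261×173/691 = 65.3444
  Line 3, Reject: 261×167/691 = 63.0781
Contributions (O − E)²/E:
  (69 − 50.8336)²/50.8336 = 6.4921
  (19 − 41.6151)²/41.6151 = 12.2898
  (36 − 45.5658)²/45.5658 = 2.0082
  (58 − 43.9855)²/43.9855 = 4.4652
  (49 − 69.2677)²/69.2677 = 5.9303
  (86 − 56.7062)²/56.7062 = 15.1329
  (46 − 62.0897)²/62.0897 = 4.1694
  (67 − 59.9363)²/59.9363 = 0.8325
  (75 − 72.8987)²/72.8987 = 0.0606
  (53 − 59.6787)²/59.6787 = 0.7474
  (91 − 65.3444)²/65.3444 = 10.0729
  (42 − 63.0781)²/63.0781 = 7.0434
χ² = 6.4921 + 12.2898 + 2.0082 + 4.4652 + 5.9303 + 15.1329 + 4.1694 + 0.8325 + 0.0606 + 0.7474 + 10.0729 + 7.0434 = 69.245

69.245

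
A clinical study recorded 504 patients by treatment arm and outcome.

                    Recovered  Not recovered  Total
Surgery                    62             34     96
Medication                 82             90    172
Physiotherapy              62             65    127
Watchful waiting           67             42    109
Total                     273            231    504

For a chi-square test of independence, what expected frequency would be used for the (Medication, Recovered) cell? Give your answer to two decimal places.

Row total (Medication) = 172; column total (Recovered) = 273; grand total N = 504.
Expected count = (row total × column total) / N = 172 × 273 / 504 = 93.17.

93.17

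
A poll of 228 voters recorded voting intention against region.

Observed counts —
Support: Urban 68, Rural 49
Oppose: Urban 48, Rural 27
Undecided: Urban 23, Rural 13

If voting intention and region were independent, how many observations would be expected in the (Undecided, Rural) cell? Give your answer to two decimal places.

Row total (Undecided) = 36; column total (Rural) = 89; grand total N = 228.
Expected count = (row total × column total) / N = 36 × 89 / 228 = 14.05.

14.05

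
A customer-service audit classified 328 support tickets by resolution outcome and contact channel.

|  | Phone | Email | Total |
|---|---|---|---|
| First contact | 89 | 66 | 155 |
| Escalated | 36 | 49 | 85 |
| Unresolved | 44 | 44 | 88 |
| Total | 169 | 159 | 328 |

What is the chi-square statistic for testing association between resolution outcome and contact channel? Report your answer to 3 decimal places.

Grand total N = 328.
Expected counts (row total × column total / N):
  First contact, Phone: 155×169/328 = 79.8628
  First contact, Email: 155×159/328 = 75.1372
  Escalated, Phone: 85×169/328 = 43.7957
  Escalated, Email: 85×159/328 = 41.2043
  Unresolved, Phone: 88×169/328 = 45.3415
  Unresolved, Email: 88×159/328 = 42.6585
Contributions (O − E)²/E:
  (89 − 79.8628)²/79.8628 = 1.0454
  (66 − 75.1372)²/75.1372 = 1.1111
  (36 − 43.7957)²/43.7957 = 1.3876
  (49 − 41.2043)²/41.2043 = 1.4749
  (44 − 45.3415)²/45.3415 = 0.0397
  (44 − 42.6585)²/42.6585 = 0.0422
χ² = 1.0454 + 1.1111 + 1.3876 + 1.4749 + 0.0397 + 0.0422 = 5.101

5.101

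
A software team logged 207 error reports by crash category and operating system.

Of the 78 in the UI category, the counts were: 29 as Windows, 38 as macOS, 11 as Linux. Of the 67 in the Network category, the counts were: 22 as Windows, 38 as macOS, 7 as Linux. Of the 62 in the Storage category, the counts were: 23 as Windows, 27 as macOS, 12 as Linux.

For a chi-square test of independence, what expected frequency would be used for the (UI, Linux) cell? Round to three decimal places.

11.304

Row total (UI) = 78; column total (Linux) = 30; grand total N = 207.
Expected count = (row total × column total) / N = 78 × 30 / 207 = 11.304.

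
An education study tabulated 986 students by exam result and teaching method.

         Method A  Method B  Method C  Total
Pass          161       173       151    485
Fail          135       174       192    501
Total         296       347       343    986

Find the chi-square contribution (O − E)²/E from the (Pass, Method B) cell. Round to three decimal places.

0.031

Row total (Pass) = 485; column total (Method B) = 347; N = 986.
Expected count E = 485 × 347 / 986 = 170.6846.
Contribution = (O − E)²/E = (173 − 170.6846)² / 170.6846 = 0.031.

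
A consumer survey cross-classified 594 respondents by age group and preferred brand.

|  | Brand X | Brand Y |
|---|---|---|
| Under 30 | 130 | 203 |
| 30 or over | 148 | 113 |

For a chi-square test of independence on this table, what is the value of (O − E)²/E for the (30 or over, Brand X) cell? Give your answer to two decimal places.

5.47

Row total (30 or over) = 261; column total (Brand X) = 278; N = 594.
Expected count E = 261 × 278 / 594 = 122.152.
Contribution = (O − E)²/E = (148 − 122.152)² / 122.152 = 5.47.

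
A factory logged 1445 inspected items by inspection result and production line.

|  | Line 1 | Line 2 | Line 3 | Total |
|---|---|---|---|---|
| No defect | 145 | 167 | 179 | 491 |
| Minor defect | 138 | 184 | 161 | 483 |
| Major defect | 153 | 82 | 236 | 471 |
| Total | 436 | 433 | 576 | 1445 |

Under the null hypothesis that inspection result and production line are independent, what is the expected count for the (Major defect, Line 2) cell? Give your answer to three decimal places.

141.137

Row total (Major defect) = 471; column total (Line 2) = 433; grand total N = 1445.
Expected count = (row total × column total) / N = 471 × 433 / 1445 = 141.137.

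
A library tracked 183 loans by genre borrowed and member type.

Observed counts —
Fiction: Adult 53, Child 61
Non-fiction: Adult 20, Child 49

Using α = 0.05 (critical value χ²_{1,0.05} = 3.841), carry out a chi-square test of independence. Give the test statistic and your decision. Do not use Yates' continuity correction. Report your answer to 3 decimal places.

5.494; reject H₀

Row totals: 114, 69. Column totals: 73, 110. Grand total N = 183.
Expected counts (row total × column total / N):
  Fiction, Adult: 114×73/183 = 45.4754
  Fiction, Child: 114×110/183 = 68.5246
  Non-fiction, Adult: 69×73/183 = 27.5246
  Non-fiction, Child: 69×110/183 = 41.4754
Contributions (O − E)²/E:
  (53 − 45.4754)²/45.4754 = 1.2451
  (61 − 68.5246)²/68.5246 = 0.8263
  (20 − 27.5246)²/27.5246 = 2.0571
  (49 − 41.4754)²/41.4754 = 1.3651
χ² = 1.2451 + 0.8263 + 2.0571 + 1.3651 = 5.494
df = (2−1)(2−1) = 1. Since 5.494 > 3.841, reject the null hypothesis of independence at α = 0.05.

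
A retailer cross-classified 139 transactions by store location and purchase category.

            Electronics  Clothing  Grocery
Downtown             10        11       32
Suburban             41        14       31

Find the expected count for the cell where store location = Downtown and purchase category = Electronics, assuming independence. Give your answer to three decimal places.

19.446

Row total (Downtown) = 53; column total (Electronics) = 51; grand total N = 139.
Expected count = (row total × column total) / N = 53 × 51 / 139 = 19.446.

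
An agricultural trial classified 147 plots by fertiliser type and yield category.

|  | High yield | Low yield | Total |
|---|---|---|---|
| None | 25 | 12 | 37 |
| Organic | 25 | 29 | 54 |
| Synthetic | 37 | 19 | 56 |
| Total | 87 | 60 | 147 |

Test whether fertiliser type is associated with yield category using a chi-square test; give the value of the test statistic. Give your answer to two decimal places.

Grand total N = 147.
Expected counts (row total × column total / N):
  None, High yield: 37×87/147 = 21.898
  None, Low yield: 37×60/147 = 15.102
  Organic, High yield: 54×87/147 = 31.959
  Organic, Low yield: 54×60/147 = 22.041
  Synthetic, High yield: 56×87/147 = 33.143
  Synthetic, Low yield: 56×60/147 = 22.857
Contributions (O − E)²/E:
  (25 − 21.898)²/21.898 = 0.4394
  (12 − 15.102)²/15.102 = 0.6372
  (25 − 31.959)²/31.959 = 1.5153
  (29 − 22.041)²/22.041 = 2.1972
  (37 − 33.143)²/33.143 = 0.4489
  (19 − 22.857)²/22.857 = 0.6508
χ² = 0.4394 + 0.6372 + 1.5153 + 2.1972 + 0.4489 + 0.6508 = 5.89

5.89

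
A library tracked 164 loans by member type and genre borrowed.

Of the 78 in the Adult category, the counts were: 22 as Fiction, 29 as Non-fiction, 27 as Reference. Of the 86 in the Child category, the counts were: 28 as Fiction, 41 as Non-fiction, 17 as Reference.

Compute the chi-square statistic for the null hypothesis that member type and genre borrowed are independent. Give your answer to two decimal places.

4.67

Row totals: 78, 86. Column totals: 50, 70, 44. Grand total N = 164.
Expected counts (row total × column total / N):
  Adult, Fiction: 78×50/164 = 23.780
  Adult, Non-fiction: 78×70/164 = 33.293
  Adult, Reference: 78×44/164 = 20.927
  Child, Fiction: 86×50/164 = 26.220
  Child, Non-fiction: 86×70/164 = 36.707
  Child, Reference: 86×44/164 = 23.073
Contributions (O − E)²/E:
  (22 − 23.780)²/23.780 = 0.1332
  (29 − 33.293)²/33.293 = 0.5536
  (27 − 20.927)²/20.927 = 1.7624
  (28 − 26.220)²/26.220 = 0.1208
  (41 − 36.707)²/36.707 = 0.5021
  (17 − 23.073)²/23.073 = 1.5985
χ² = 0.1332 + 0.5536 + 1.7624 + 0.1208 + 0.5021 + 1.5985 = 4.67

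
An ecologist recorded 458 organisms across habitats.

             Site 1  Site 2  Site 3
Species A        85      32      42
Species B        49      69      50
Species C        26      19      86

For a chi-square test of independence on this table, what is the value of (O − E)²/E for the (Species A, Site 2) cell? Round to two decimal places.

2.24

Row total (Species A) = 159; column total (Site 2) = 120; N = 458.
Expected count E = 159 × 120 / 458 = 41.659.
Contribution = (O − E)²/E = (32 − 41.659)² / 41.659 = 2.24.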